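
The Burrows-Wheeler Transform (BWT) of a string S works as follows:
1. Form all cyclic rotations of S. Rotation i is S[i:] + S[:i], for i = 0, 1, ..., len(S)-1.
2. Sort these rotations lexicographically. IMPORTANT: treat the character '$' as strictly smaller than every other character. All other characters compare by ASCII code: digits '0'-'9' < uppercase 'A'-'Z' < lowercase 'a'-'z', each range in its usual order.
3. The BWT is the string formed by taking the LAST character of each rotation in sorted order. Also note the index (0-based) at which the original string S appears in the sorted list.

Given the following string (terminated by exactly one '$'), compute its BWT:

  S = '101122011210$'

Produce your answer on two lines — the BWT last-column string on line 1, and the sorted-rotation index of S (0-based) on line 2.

All 13 rotations (rotation i = S[i:]+S[:i]):
  rot[0] = 101122011210$
  rot[1] = 01122011210$1
  rot[2] = 1122011210$10
  rot[3] = 122011210$101
  rot[4] = 22011210$1011
  rot[5] = 2011210$10112
  rot[6] = 011210$101122
  rot[7] = 11210$1011220
  rot[8] = 1210$10112201
  rot[9] = 210$101122011
  rot[10] = 10$1011220112
  rot[11] = 0$10112201121
  rot[12] = $101122011210
Sorted (with $ < everything):
  sorted[0] = $101122011210  (last char: '0')
  sorted[1] = 0$10112201121  (last char: '1')
  sorted[2] = 011210$101122  (last char: '2')
  sorted[3] = 01122011210$1  (last char: '1')
  sorted[4] = 10$1011220112  (last char: '2')
  sorted[5] = 101122011210$  (last char: '$')
  sorted[6] = 11210$1011220  (last char: '0')
  sorted[7] = 1122011210$10  (last char: '0')
  sorted[8] = 1210$10112201  (last char: '1')
  sorted[9] = 122011210$101  (last char: '1')
  sorted[10] = 2011210$10112  (last char: '2')
  sorted[11] = 210$101122011  (last char: '1')
  sorted[12] = 22011210$1011  (last char: '1')
Last column: 01212$0011211
Original string S is at sorted index 5

Answer: 01212$0011211
5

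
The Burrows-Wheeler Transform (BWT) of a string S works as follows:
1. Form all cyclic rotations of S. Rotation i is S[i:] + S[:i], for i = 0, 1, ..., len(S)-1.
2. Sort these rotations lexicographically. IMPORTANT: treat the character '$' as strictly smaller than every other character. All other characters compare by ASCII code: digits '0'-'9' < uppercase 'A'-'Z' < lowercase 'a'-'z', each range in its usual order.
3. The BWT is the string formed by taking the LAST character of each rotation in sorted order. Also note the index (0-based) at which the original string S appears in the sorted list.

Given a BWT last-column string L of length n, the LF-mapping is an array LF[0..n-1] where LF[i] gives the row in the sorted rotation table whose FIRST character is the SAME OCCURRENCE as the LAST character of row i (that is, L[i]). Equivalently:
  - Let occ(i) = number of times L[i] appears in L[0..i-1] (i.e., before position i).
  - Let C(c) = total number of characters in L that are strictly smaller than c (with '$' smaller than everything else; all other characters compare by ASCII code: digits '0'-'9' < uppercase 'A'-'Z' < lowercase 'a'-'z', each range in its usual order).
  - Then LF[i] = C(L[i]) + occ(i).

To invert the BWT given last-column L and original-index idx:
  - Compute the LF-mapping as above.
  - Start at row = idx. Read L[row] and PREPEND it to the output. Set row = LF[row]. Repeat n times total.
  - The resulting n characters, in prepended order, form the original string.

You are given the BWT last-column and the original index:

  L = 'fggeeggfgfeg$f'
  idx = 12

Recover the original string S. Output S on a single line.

LF mapping: 4 8 9 1 2 10 11 5 12 6 3 13 0 7
Walk LF starting at row 12, prepending L[row]:
  step 1: row=12, L[12]='$', prepend. Next row=LF[12]=0
  step 2: row=0, L[0]='f', prepend. Next row=LF[0]=4
  step 3: row=4, L[4]='e', prepend. Next row=LF[4]=2
  step 4: row=2, L[2]='g', prepend. Next row=LF[2]=9
  step 5: row=9, L[9]='f', prepend. Next row=LF[9]=6
  step 6: row=6, L[6]='g', prepend. Next row=LF[6]=11
  step 7: row=11, L[11]='g', prepend. Next row=LF[11]=13
  step 8: row=13, L[13]='f', prepend. Next row=LF[13]=7
  step 9: row=7, L[7]='f', prepend. Next row=LF[7]=5
  step 10: row=5, L[5]='g', prepend. Next row=LF[5]=10
  step 11: row=10, L[10]='e', prepend. Next row=LF[10]=3
  step 12: row=3, L[3]='e', prepend. Next row=LF[3]=1
  step 13: row=1, L[1]='g', prepend. Next row=LF[1]=8
  step 14: row=8, L[8]='g', prepend. Next row=LF[8]=12
Reversed output: ggeegffggfgef$

Answer: ggeegffggfgef$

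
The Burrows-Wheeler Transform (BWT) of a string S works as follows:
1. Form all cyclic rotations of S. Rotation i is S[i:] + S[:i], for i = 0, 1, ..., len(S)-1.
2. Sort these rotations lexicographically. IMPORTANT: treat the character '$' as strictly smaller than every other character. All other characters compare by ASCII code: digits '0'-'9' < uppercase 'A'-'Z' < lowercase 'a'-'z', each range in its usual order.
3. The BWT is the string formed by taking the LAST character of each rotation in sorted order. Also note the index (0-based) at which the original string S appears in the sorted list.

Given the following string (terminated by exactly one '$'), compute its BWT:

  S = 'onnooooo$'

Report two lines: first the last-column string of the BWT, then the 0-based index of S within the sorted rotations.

All 9 rotations (rotation i = S[i:]+S[:i]):
  rot[0] = onnooooo$
  rot[1] = nnooooo$o
  rot[2] = nooooo$on
  rot[3] = ooooo$onn
  rot[4] = oooo$onno
  rot[5] = ooo$onnoo
  rot[6] = oo$onnooo
  rot[7] = o$onnoooo
  rot[8] = $onnooooo
Sorted (with $ < everything):
  sorted[0] = $onnooooo  (last char: 'o')
  sorted[1] = nnooooo$o  (last char: 'o')
  sorted[2] = nooooo$on  (last char: 'n')
  sorted[3] = o$onnoooo  (last char: 'o')
  sorted[4] = onnooooo$  (last char: '$')
  sorted[5] = oo$onnooo  (last char: 'o')
  sorted[6] = ooo$onnoo  (last char: 'o')
  sorted[7] = oooo$onno  (last char: 'o')
  sorted[8] = ooooo$onn  (last char: 'n')
Last column: oono$ooon
Original string S is at sorted index 4

Answer: oono$ooon
4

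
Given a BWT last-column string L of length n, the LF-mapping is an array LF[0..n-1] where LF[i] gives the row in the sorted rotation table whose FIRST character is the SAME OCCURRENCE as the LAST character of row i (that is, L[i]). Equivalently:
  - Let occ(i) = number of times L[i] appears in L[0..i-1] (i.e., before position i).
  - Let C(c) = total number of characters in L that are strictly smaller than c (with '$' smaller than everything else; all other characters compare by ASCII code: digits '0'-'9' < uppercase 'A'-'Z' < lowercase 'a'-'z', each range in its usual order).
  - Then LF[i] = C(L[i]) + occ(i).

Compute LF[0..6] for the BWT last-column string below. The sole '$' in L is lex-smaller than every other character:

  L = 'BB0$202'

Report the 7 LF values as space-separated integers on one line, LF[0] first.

Answer: 5 6 1 0 3 2 4

Derivation:
Char counts: '$':1, '0':2, '2':2, 'B':2
C (first-col start): C('$')=0, C('0')=1, C('2')=3, C('B')=5
L[0]='B': occ=0, LF[0]=C('B')+0=5+0=5
L[1]='B': occ=1, LF[1]=C('B')+1=5+1=6
L[2]='0': occ=0, LF[2]=C('0')+0=1+0=1
L[3]='$': occ=0, LF[3]=C('$')+0=0+0=0
L[4]='2': occ=0, LF[4]=C('2')+0=3+0=3
L[5]='0': occ=1, LF[5]=C('0')+1=1+1=2
L[6]='2': occ=1, LF[6]=C('2')+1=3+1=4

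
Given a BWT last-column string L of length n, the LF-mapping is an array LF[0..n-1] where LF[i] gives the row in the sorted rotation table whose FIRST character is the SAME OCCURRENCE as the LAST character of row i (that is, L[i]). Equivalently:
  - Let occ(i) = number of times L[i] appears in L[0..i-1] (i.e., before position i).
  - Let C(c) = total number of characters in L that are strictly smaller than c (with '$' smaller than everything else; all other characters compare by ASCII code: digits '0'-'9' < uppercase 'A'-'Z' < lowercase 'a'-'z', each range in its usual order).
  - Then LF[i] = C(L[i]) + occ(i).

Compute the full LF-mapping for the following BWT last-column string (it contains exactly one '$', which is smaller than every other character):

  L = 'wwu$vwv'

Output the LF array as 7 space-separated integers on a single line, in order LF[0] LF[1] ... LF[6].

Char counts: '$':1, 'u':1, 'v':2, 'w':3
C (first-col start): C('$')=0, C('u')=1, C('v')=2, C('w')=4
L[0]='w': occ=0, LF[0]=C('w')+0=4+0=4
L[1]='w': occ=1, LF[1]=C('w')+1=4+1=5
L[2]='u': occ=0, LF[2]=C('u')+0=1+0=1
L[3]='$': occ=0, LF[3]=C('$')+0=0+0=0
L[4]='v': occ=0, LF[4]=C('v')+0=2+0=2
L[5]='w': occ=2, LF[5]=C('w')+2=4+2=6
L[6]='v': occ=1, LF[6]=C('v')+1=2+1=3

Answer: 4 5 1 0 2 6 3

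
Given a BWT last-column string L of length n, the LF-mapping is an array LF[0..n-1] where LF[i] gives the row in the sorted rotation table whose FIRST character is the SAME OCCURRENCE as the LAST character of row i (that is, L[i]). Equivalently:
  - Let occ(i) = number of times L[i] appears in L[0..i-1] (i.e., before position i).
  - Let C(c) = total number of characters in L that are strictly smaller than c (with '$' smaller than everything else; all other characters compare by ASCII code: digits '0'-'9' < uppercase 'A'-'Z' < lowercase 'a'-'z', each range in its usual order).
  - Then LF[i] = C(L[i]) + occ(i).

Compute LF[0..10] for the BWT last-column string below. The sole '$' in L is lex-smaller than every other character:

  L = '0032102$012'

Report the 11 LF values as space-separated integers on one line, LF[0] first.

Char counts: '$':1, '0':4, '1':2, '2':3, '3':1
C (first-col start): C('$')=0, C('0')=1, C('1')=5, C('2')=7, C('3')=10
L[0]='0': occ=0, LF[0]=C('0')+0=1+0=1
L[1]='0': occ=1, LF[1]=C('0')+1=1+1=2
L[2]='3': occ=0, LF[2]=C('3')+0=10+0=10
L[3]='2': occ=0, LF[3]=C('2')+0=7+0=7
L[4]='1': occ=0, LF[4]=C('1')+0=5+0=5
L[5]='0': occ=2, LF[5]=C('0')+2=1+2=3
L[6]='2': occ=1, LF[6]=C('2')+1=7+1=8
L[7]='$': occ=0, LF[7]=C('$')+0=0+0=0
L[8]='0': occ=3, LF[8]=C('0')+3=1+3=4
L[9]='1': occ=1, LF[9]=C('1')+1=5+1=6
L[10]='2': occ=2, LF[10]=C('2')+2=7+2=9

Answer: 1 2 10 7 5 3 8 0 4 6 9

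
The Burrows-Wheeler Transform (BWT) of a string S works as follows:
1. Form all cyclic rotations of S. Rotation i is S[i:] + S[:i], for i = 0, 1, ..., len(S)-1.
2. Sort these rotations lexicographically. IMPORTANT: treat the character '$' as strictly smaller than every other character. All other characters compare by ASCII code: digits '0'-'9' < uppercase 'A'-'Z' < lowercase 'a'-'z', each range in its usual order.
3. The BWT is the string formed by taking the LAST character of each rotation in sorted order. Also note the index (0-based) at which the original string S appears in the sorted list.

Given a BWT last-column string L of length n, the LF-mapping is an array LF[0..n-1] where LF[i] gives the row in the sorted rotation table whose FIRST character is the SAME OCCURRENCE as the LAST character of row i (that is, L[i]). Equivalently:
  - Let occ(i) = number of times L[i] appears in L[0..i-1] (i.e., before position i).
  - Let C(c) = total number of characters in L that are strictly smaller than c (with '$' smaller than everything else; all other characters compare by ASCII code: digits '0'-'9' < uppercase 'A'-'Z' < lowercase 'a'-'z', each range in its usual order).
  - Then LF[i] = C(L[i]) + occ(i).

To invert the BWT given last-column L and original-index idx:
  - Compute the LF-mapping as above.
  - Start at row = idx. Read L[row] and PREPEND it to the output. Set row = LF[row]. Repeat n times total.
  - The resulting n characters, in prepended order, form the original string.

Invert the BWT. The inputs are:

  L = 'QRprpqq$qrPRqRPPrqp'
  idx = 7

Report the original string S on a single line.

Answer: RqpPqqRqRPprrPqrpQ$

Derivation:
LF mapping: 4 5 8 16 9 11 12 0 13 17 1 6 14 7 2 3 18 15 10
Walk LF starting at row 7, prepending L[row]:
  step 1: row=7, L[7]='$', prepend. Next row=LF[7]=0
  step 2: row=0, L[0]='Q', prepend. Next row=LF[0]=4
  step 3: row=4, L[4]='p', prepend. Next row=LF[4]=9
  step 4: row=9, L[9]='r', prepend. Next row=LF[9]=17
  step 5: row=17, L[17]='q', prepend. Next row=LF[17]=15
  step 6: row=15, L[15]='P', prepend. Next row=LF[15]=3
  step 7: row=3, L[3]='r', prepend. Next row=LF[3]=16
  step 8: row=16, L[16]='r', prepend. Next row=LF[16]=18
  step 9: row=18, L[18]='p', prepend. Next row=LF[18]=10
  step 10: row=10, L[10]='P', prepend. Next row=LF[10]=1
  step 11: row=1, L[1]='R', prepend. Next row=LF[1]=5
  step 12: row=5, L[5]='q', prepend. Next row=LF[5]=11
  step 13: row=11, L[11]='R', prepend. Next row=LF[11]=6
  step 14: row=6, L[6]='q', prepend. Next row=LF[6]=12
  step 15: row=12, L[12]='q', prepend. Next row=LF[12]=14
  step 16: row=14, L[14]='P', prepend. Next row=LF[14]=2
  step 17: row=2, L[2]='p', prepend. Next row=LF[2]=8
  step 18: row=8, L[8]='q', prepend. Next row=LF[8]=13
  step 19: row=13, L[13]='R', prepend. Next row=LF[13]=7
Reversed output: RqpPqqRqRPprrPqrpQ$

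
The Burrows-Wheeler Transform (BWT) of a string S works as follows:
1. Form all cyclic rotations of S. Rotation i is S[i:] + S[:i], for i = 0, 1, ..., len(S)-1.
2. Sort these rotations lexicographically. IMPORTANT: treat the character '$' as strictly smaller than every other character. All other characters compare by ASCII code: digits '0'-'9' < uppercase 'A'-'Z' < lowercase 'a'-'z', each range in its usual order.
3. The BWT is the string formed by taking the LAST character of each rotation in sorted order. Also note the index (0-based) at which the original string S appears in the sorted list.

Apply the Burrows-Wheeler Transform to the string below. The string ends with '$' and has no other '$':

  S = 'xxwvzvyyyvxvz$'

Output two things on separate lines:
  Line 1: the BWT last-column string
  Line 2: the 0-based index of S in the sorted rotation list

All 14 rotations (rotation i = S[i:]+S[:i]):
  rot[0] = xxwvzvyyyvxvz$
  rot[1] = xwvzvyyyvxvz$x
  rot[2] = wvzvyyyvxvz$xx
  rot[3] = vzvyyyvxvz$xxw
  rot[4] = zvyyyvxvz$xxwv
  rot[5] = vyyyvxvz$xxwvz
  rot[6] = yyyvxvz$xxwvzv
  rot[7] = yyvxvz$xxwvzvy
  rot[8] = yvxvz$xxwvzvyy
  rot[9] = vxvz$xxwvzvyyy
  rot[10] = xvz$xxwvzvyyyv
  rot[11] = vz$xxwvzvyyyvx
  rot[12] = z$xxwvzvyyyvxv
  rot[13] = $xxwvzvyyyvxvz
Sorted (with $ < everything):
  sorted[0] = $xxwvzvyyyvxvz  (last char: 'z')
  sorted[1] = vxvz$xxwvzvyyy  (last char: 'y')
  sorted[2] = vyyyvxvz$xxwvz  (last char: 'z')
  sorted[3] = vz$xxwvzvyyyvx  (last char: 'x')
  sorted[4] = vzvyyyvxvz$xxw  (last char: 'w')
  sorted[5] = wvzvyyyvxvz$xx  (last char: 'x')
  sorted[6] = xvz$xxwvzvyyyv  (last char: 'v')
  sorted[7] = xwvzvyyyvxvz$x  (last char: 'x')
  sorted[8] = xxwvzvyyyvxvz$  (last char: '$')
  sorted[9] = yvxvz$xxwvzvyy  (last char: 'y')
  sorted[10] = yyvxvz$xxwvzvy  (last char: 'y')
  sorted[11] = yyyvxvz$xxwvzv  (last char: 'v')
  sorted[12] = z$xxwvzvyyyvxv  (last char: 'v')
  sorted[13] = zvyyyvxvz$xxwv  (last char: 'v')
Last column: zyzxwxvx$yyvvv
Original string S is at sorted index 8

Answer: zyzxwxvx$yyvvv
8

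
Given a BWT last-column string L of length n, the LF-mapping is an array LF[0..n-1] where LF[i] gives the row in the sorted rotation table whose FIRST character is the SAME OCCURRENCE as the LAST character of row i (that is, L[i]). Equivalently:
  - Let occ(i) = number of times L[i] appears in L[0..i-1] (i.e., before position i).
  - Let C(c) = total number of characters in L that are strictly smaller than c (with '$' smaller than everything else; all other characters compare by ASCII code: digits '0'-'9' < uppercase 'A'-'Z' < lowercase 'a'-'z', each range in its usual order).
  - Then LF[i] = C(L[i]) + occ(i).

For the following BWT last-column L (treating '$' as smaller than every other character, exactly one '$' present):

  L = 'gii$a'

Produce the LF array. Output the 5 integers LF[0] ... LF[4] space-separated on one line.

Char counts: '$':1, 'a':1, 'g':1, 'i':2
C (first-col start): C('$')=0, C('a')=1, C('g')=2, C('i')=3
L[0]='g': occ=0, LF[0]=C('g')+0=2+0=2
L[1]='i': occ=0, LF[1]=C('i')+0=3+0=3
L[2]='i': occ=1, LF[2]=C('i')+1=3+1=4
L[3]='$': occ=0, LF[3]=C('$')+0=0+0=0
L[4]='a': occ=0, LF[4]=C('a')+0=1+0=1

Answer: 2 3 4 0 1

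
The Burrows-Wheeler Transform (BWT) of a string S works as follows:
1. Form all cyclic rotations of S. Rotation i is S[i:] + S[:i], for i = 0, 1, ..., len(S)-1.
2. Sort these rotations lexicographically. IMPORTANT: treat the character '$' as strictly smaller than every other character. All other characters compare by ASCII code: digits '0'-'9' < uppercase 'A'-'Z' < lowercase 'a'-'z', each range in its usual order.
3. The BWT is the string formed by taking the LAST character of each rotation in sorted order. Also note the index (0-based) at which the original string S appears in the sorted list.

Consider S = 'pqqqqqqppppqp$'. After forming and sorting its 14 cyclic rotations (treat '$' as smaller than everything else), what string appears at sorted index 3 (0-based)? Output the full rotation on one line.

Answer: pppqp$pqqqqqqp

Derivation:
All 14 rotations (rotation i = S[i:]+S[:i]):
  rot[0] = pqqqqqqppppqp$
  rot[1] = qqqqqqppppqp$p
  rot[2] = qqqqqppppqp$pq
  rot[3] = qqqqppppqp$pqq
  rot[4] = qqqppppqp$pqqq
  rot[5] = qqppppqp$pqqqq
  rot[6] = qppppqp$pqqqqq
  rot[7] = ppppqp$pqqqqqq
  rot[8] = pppqp$pqqqqqqp
  rot[9] = ppqp$pqqqqqqpp
  rot[10] = pqp$pqqqqqqppp
  rot[11] = qp$pqqqqqqpppp
  rot[12] = p$pqqqqqqppppq
  rot[13] = $pqqqqqqppppqp
Sorted (with $ < everything):
  sorted[0] = $pqqqqqqppppqp
  sorted[1] = p$pqqqqqqppppq
  sorted[2] = ppppqp$pqqqqqq
  sorted[3] = pppqp$pqqqqqqp
  sorted[4] = ppqp$pqqqqqqpp
  sorted[5] = pqp$pqqqqqqppp
  sorted[6] = pqqqqqqppppqp$
  sorted[7] = qp$pqqqqqqpppp
  sorted[8] = qppppqp$pqqqqq
  sorted[9] = qqppppqp$pqqqq
  sorted[10] = qqqppppqp$pqqq
  sorted[11] = qqqqppppqp$pqq
  sorted[12] = qqqqqppppqp$pq
  sorted[13] = qqqqqqppppqp$p
sorted[3] = pppqp$pqqqqqqp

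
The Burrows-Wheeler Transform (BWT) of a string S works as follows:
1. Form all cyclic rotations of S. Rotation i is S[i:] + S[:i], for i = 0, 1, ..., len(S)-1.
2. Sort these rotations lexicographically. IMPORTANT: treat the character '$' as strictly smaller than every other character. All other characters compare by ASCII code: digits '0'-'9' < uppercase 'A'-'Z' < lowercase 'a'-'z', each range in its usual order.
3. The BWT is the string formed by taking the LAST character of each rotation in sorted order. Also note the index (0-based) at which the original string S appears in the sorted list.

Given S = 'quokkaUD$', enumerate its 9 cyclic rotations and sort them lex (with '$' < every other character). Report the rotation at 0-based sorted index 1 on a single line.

All 9 rotations (rotation i = S[i:]+S[:i]):
  rot[0] = quokkaUD$
  rot[1] = uokkaUD$q
  rot[2] = okkaUD$qu
  rot[3] = kkaUD$quo
  rot[4] = kaUD$quok
  rot[5] = aUD$quokk
  rot[6] = UD$quokka
  rot[7] = D$quokkaU
  rot[8] = $quokkaUD
Sorted (with $ < everything):
  sorted[0] = $quokkaUD
  sorted[1] = D$quokkaU
  sorted[2] = UD$quokka
  sorted[3] = aUD$quokk
  sorted[4] = kaUD$quok
  sorted[5] = kkaUD$quo
  sorted[6] = okkaUD$qu
  sorted[7] = quokkaUD$
  sorted[8] = uokkaUD$q
sorted[1] = D$quokkaU

Answer: D$quokkaU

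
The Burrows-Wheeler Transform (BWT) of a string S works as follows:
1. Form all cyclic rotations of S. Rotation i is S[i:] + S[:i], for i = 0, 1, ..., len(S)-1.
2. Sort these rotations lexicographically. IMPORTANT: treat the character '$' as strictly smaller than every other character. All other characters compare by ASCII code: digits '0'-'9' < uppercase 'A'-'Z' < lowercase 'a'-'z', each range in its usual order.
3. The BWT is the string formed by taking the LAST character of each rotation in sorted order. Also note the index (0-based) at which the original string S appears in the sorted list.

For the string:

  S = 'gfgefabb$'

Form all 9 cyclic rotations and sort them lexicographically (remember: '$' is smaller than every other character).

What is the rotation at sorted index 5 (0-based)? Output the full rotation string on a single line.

Answer: fabb$gfge

Derivation:
All 9 rotations (rotation i = S[i:]+S[:i]):
  rot[0] = gfgefabb$
  rot[1] = fgefabb$g
  rot[2] = gefabb$gf
  rot[3] = efabb$gfg
  rot[4] = fabb$gfge
  rot[5] = abb$gfgef
  rot[6] = bb$gfgefa
  rot[7] = b$gfgefab
  rot[8] = $gfgefabb
Sorted (with $ < everything):
  sorted[0] = $gfgefabb
  sorted[1] = abb$gfgef
  sorted[2] = b$gfgefab
  sorted[3] = bb$gfgefa
  sorted[4] = efabb$gfg
  sorted[5] = fabb$gfge
  sorted[6] = fgefabb$g
  sorted[7] = gefabb$gf
  sorted[8] = gfgefabb$
sorted[5] = fabb$gfge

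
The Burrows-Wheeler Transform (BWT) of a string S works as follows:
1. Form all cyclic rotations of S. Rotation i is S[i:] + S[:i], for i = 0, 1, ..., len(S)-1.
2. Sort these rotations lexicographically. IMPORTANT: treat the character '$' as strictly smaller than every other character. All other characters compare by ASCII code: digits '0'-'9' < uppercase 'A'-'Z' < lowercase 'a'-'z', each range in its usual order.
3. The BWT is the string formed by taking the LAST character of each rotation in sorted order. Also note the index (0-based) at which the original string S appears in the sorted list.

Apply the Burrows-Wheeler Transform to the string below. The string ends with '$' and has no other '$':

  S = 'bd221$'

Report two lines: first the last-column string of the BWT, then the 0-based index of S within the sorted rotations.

All 6 rotations (rotation i = S[i:]+S[:i]):
  rot[0] = bd221$
  rot[1] = d221$b
  rot[2] = 221$bd
  rot[3] = 21$bd2
  rot[4] = 1$bd22
  rot[5] = $bd221
Sorted (with $ < everything):
  sorted[0] = $bd221  (last char: '1')
  sorted[1] = 1$bd22  (last char: '2')
  sorted[2] = 21$bd2  (last char: '2')
  sorted[3] = 221$bd  (last char: 'd')
  sorted[4] = bd221$  (last char: '$')
  sorted[5] = d221$b  (last char: 'b')
Last column: 122d$b
Original string S is at sorted index 4

Answer: 122d$b
4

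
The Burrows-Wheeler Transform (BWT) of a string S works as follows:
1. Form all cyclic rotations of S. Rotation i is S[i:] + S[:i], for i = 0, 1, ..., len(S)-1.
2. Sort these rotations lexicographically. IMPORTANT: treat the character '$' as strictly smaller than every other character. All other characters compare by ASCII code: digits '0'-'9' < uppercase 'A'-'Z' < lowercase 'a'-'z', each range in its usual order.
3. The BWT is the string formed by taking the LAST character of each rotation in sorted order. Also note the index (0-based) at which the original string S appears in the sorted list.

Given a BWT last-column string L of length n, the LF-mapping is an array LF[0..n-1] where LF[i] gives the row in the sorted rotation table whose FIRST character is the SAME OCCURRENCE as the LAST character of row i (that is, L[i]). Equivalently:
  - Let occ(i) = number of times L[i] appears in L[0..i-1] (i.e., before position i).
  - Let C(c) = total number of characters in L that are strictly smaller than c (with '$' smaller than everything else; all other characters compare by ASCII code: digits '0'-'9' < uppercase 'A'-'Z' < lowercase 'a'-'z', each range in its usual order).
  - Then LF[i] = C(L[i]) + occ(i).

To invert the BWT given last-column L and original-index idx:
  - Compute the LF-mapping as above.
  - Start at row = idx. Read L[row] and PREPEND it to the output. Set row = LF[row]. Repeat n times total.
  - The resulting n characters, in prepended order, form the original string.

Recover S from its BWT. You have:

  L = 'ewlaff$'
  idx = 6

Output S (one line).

Answer: waffle$

Derivation:
LF mapping: 2 6 5 1 3 4 0
Walk LF starting at row 6, prepending L[row]:
  step 1: row=6, L[6]='$', prepend. Next row=LF[6]=0
  step 2: row=0, L[0]='e', prepend. Next row=LF[0]=2
  step 3: row=2, L[2]='l', prepend. Next row=LF[2]=5
  step 4: row=5, L[5]='f', prepend. Next row=LF[5]=4
  step 5: row=4, L[4]='f', prepend. Next row=LF[4]=3
  step 6: row=3, L[3]='a', prepend. Next row=LF[3]=1
  step 7: row=1, L[1]='w', prepend. Next row=LF[1]=6
Reversed output: waffle$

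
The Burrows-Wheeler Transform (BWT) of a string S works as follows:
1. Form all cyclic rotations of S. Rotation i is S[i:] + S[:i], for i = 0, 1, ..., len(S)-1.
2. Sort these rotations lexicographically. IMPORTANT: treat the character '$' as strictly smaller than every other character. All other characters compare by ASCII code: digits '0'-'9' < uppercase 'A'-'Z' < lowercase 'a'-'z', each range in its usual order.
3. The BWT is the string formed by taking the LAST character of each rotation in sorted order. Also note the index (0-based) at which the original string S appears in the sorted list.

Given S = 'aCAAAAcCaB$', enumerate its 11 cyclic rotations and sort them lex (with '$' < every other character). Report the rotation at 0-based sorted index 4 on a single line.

Answer: AcCaB$aCAAA

Derivation:
All 11 rotations (rotation i = S[i:]+S[:i]):
  rot[0] = aCAAAAcCaB$
  rot[1] = CAAAAcCaB$a
  rot[2] = AAAAcCaB$aC
  rot[3] = AAAcCaB$aCA
  rot[4] = AAcCaB$aCAA
  rot[5] = AcCaB$aCAAA
  rot[6] = cCaB$aCAAAA
  rot[7] = CaB$aCAAAAc
  rot[8] = aB$aCAAAAcC
  rot[9] = B$aCAAAAcCa
  rot[10] = $aCAAAAcCaB
Sorted (with $ < everything):
  sorted[0] = $aCAAAAcCaB
  sorted[1] = AAAAcCaB$aC
  sorted[2] = AAAcCaB$aCA
  sorted[3] = AAcCaB$aCAA
  sorted[4] = AcCaB$aCAAA
  sorted[5] = B$aCAAAAcCa
  sorted[6] = CAAAAcCaB$a
  sorted[7] = CaB$aCAAAAc
  sorted[8] = aB$aCAAAAcC
  sorted[9] = aCAAAAcCaB$
  sorted[10] = cCaB$aCAAAA
sorted[4] = AcCaB$aCAAA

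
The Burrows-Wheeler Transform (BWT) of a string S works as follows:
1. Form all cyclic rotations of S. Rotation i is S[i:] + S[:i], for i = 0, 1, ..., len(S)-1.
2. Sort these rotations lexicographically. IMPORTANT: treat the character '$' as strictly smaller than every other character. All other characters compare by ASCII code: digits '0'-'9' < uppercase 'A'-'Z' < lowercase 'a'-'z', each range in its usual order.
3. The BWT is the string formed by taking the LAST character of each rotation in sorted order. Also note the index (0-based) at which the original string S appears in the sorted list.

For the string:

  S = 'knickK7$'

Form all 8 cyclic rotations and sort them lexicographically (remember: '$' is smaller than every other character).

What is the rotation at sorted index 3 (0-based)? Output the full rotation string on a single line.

All 8 rotations (rotation i = S[i:]+S[:i]):
  rot[0] = knickK7$
  rot[1] = nickK7$k
  rot[2] = ickK7$kn
  rot[3] = ckK7$kni
  rot[4] = kK7$knic
  rot[5] = K7$knick
  rot[6] = 7$knickK
  rot[7] = $knickK7
Sorted (with $ < everything):
  sorted[0] = $knickK7
  sorted[1] = 7$knickK
  sorted[2] = K7$knick
  sorted[3] = ckK7$kni
  sorted[4] = ickK7$kn
  sorted[5] = kK7$knic
  sorted[6] = knickK7$
  sorted[7] = nickK7$k
sorted[3] = ckK7$kni

Answer: ckK7$kni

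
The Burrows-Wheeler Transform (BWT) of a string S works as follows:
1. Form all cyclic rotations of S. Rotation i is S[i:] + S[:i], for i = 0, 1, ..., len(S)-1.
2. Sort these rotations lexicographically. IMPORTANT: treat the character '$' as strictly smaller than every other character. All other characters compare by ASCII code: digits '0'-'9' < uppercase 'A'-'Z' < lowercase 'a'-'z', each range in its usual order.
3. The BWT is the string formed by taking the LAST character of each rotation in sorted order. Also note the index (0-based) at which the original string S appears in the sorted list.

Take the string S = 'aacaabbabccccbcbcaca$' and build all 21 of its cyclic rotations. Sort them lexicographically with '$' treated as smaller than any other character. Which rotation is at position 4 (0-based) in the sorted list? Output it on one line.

Answer: abbabccccbcbcaca$aaca

Derivation:
All 21 rotations (rotation i = S[i:]+S[:i]):
  rot[0] = aacaabbabccccbcbcaca$
  rot[1] = acaabbabccccbcbcaca$a
  rot[2] = caabbabccccbcbcaca$aa
  rot[3] = aabbabccccbcbcaca$aac
  rot[4] = abbabccccbcbcaca$aaca
  rot[5] = bbabccccbcbcaca$aacaa
  rot[6] = babccccbcbcaca$aacaab
  rot[7] = abccccbcbcaca$aacaabb
  rot[8] = bccccbcbcaca$aacaabba
  rot[9] = ccccbcbcaca$aacaabbab
  rot[10] = cccbcbcaca$aacaabbabc
  rot[11] = ccbcbcaca$aacaabbabcc
  rot[12] = cbcbcaca$aacaabbabccc
  rot[13] = bcbcaca$aacaabbabcccc
  rot[14] = cbcaca$aacaabbabccccb
  rot[15] = bcaca$aacaabbabccccbc
  rot[16] = caca$aacaabbabccccbcb
  rot[17] = aca$aacaabbabccccbcbc
  rot[18] = ca$aacaabbabccccbcbca
  rot[19] = a$aacaabbabccccbcbcac
  rot[20] = $aacaabbabccccbcbcaca
Sorted (with $ < everything):
  sorted[0] = $aacaabbabccccbcbcaca
  sorted[1] = a$aacaabbabccccbcbcac
  sorted[2] = aabbabccccbcbcaca$aac
  sorted[3] = aacaabbabccccbcbcaca$
  sorted[4] = abbabccccbcbcaca$aaca
  sorted[5] = abccccbcbcaca$aacaabb
  sorted[6] = aca$aacaabbabccccbcbc
  sorted[7] = acaabbabccccbcbcaca$a
  sorted[8] = babccccbcbcaca$aacaab
  sorted[9] = bbabccccbcbcaca$aacaa
  sorted[10] = bcaca$aacaabbabccccbc
  sorted[11] = bcbcaca$aacaabbabcccc
  sorted[12] = bccccbcbcaca$aacaabba
  sorted[13] = ca$aacaabbabccccbcbca
  sorted[14] = caabbabccccbcbcaca$aa
  sorted[15] = caca$aacaabbabccccbcb
  sorted[16] = cbcaca$aacaabbabccccb
  sorted[17] = cbcbcaca$aacaabbabccc
  sorted[18] = ccbcbcaca$aacaabbabcc
  sorted[19] = cccbcbcaca$aacaabbabc
  sorted[20] = ccccbcbcaca$aacaabbab
sorted[4] = abbabccccbcbcaca$aaca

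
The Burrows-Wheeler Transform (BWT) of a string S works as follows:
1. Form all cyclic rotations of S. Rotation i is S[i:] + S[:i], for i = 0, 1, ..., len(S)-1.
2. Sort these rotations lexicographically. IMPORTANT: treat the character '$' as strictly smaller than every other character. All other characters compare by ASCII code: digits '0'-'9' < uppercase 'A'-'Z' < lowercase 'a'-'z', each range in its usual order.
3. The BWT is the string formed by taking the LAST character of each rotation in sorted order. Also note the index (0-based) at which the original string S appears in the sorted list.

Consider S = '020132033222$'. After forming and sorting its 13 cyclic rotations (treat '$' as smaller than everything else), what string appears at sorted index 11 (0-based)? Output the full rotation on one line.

All 13 rotations (rotation i = S[i:]+S[:i]):
  rot[0] = 020132033222$
  rot[1] = 20132033222$0
  rot[2] = 0132033222$02
  rot[3] = 132033222$020
  rot[4] = 32033222$0201
  rot[5] = 2033222$02013
  rot[6] = 033222$020132
  rot[7] = 33222$0201320
  rot[8] = 3222$02013203
  rot[9] = 222$020132033
  rot[10] = 22$0201320332
  rot[11] = 2$02013203322
  rot[12] = $020132033222
Sorted (with $ < everything):
  sorted[0] = $020132033222
  sorted[1] = 0132033222$02
  sorted[2] = 020132033222$
  sorted[3] = 033222$020132
  sorted[4] = 132033222$020
  sorted[5] = 2$02013203322
  sorted[6] = 20132033222$0
  sorted[7] = 2033222$02013
  sorted[8] = 22$0201320332
  sorted[9] = 222$020132033
  sorted[10] = 32033222$0201
  sorted[11] = 3222$02013203
  sorted[12] = 33222$0201320
sorted[11] = 3222$02013203

Answer: 3222$02013203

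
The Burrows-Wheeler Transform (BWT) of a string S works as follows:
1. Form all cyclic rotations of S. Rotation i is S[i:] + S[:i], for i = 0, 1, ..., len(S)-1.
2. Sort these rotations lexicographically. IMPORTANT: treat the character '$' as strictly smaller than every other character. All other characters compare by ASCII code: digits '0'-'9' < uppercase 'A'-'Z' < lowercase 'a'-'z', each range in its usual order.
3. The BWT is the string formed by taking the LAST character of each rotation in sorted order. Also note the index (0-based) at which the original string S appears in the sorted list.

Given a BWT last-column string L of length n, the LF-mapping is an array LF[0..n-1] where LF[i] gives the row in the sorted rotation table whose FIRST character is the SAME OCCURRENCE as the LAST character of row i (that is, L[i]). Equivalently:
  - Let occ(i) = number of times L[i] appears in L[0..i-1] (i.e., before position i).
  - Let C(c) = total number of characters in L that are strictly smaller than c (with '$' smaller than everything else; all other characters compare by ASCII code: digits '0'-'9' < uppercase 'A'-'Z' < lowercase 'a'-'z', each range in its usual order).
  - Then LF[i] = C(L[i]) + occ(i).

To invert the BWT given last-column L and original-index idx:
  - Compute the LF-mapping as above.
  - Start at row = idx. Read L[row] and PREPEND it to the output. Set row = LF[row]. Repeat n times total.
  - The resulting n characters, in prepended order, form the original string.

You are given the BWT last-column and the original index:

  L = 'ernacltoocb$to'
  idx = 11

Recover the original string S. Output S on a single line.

LF mapping: 5 11 7 1 3 6 12 8 9 4 2 0 13 10
Walk LF starting at row 11, prepending L[row]:
  step 1: row=11, L[11]='$', prepend. Next row=LF[11]=0
  step 2: row=0, L[0]='e', prepend. Next row=LF[0]=5
  step 3: row=5, L[5]='l', prepend. Next row=LF[5]=6
  step 4: row=6, L[6]='t', prepend. Next row=LF[6]=12
  step 5: row=12, L[12]='t', prepend. Next row=LF[12]=13
  step 6: row=13, L[13]='o', prepend. Next row=LF[13]=10
  step 7: row=10, L[10]='b', prepend. Next row=LF[10]=2
  step 8: row=2, L[2]='n', prepend. Next row=LF[2]=7
  step 9: row=7, L[7]='o', prepend. Next row=LF[7]=8
  step 10: row=8, L[8]='o', prepend. Next row=LF[8]=9
  step 11: row=9, L[9]='c', prepend. Next row=LF[9]=4
  step 12: row=4, L[4]='c', prepend. Next row=LF[4]=3
  step 13: row=3, L[3]='a', prepend. Next row=LF[3]=1
  step 14: row=1, L[1]='r', prepend. Next row=LF[1]=11
Reversed output: raccoonbottle$

Answer: raccoonbottle$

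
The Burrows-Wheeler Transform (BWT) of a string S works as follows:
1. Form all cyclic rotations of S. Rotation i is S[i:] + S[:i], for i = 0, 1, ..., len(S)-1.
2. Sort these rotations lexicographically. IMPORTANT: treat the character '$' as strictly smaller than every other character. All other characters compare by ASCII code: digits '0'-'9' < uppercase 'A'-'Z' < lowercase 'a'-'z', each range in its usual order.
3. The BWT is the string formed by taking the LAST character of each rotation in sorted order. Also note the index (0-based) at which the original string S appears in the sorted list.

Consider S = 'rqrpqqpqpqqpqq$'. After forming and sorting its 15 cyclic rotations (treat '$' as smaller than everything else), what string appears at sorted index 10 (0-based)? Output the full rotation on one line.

Answer: qqpqpqqpqq$rqrp

Derivation:
All 15 rotations (rotation i = S[i:]+S[:i]):
  rot[0] = rqrpqqpqpqqpqq$
  rot[1] = qrpqqpqpqqpqq$r
  rot[2] = rpqqpqpqqpqq$rq
  rot[3] = pqqpqpqqpqq$rqr
  rot[4] = qqpqpqqpqq$rqrp
  rot[5] = qpqpqqpqq$rqrpq
  rot[6] = pqpqqpqq$rqrpqq
  rot[7] = qpqqpqq$rqrpqqp
  rot[8] = pqqpqq$rqrpqqpq
  rot[9] = qqpqq$rqrpqqpqp
  rot[10] = qpqq$rqrpqqpqpq
  rot[11] = pqq$rqrpqqpqpqq
  rot[12] = qq$rqrpqqpqpqqp
  rot[13] = q$rqrpqqpqpqqpq
  rot[14] = $rqrpqqpqpqqpqq
Sorted (with $ < everything):
  sorted[0] = $rqrpqqpqpqqpqq
  sorted[1] = pqpqqpqq$rqrpqq
  sorted[2] = pqq$rqrpqqpqpqq
  sorted[3] = pqqpqpqqpqq$rqr
  sorted[4] = pqqpqq$rqrpqqpq
  sorted[5] = q$rqrpqqpqpqqpq
  sorted[6] = qpqpqqpqq$rqrpq
  sorted[7] = qpqq$rqrpqqpqpq
  sorted[8] = qpqqpqq$rqrpqqp
  sorted[9] = qq$rqrpqqpqpqqp
  sorted[10] = qqpqpqqpqq$rqrp
  sorted[11] = qqpqq$rqrpqqpqp
  sorted[12] = qrpqqpqpqqpqq$r
  sorted[13] = rpqqpqpqqpqq$rq
  sorted[14] = rqrpqqpqpqqpqq$
sorted[10] = qqpqpqqpqq$rqrp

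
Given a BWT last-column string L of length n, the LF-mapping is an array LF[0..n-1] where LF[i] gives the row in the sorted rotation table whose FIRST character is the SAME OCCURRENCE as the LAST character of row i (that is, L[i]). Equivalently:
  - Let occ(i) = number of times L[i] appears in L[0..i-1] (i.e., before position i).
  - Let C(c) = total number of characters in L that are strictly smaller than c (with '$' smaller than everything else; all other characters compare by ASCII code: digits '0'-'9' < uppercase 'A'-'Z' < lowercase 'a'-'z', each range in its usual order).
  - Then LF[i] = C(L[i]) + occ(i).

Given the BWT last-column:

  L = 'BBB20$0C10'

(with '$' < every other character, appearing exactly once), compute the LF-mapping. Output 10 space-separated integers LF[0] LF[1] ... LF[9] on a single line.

Answer: 6 7 8 5 1 0 2 9 4 3

Derivation:
Char counts: '$':1, '0':3, '1':1, '2':1, 'B':3, 'C':1
C (first-col start): C('$')=0, C('0')=1, C('1')=4, C('2')=5, C('B')=6, C('C')=9
L[0]='B': occ=0, LF[0]=C('B')+0=6+0=6
L[1]='B': occ=1, LF[1]=C('B')+1=6+1=7
L[2]='B': occ=2, LF[2]=C('B')+2=6+2=8
L[3]='2': occ=0, LF[3]=C('2')+0=5+0=5
L[4]='0': occ=0, LF[4]=C('0')+0=1+0=1
L[5]='$': occ=0, LF[5]=C('$')+0=0+0=0
L[6]='0': occ=1, LF[6]=C('0')+1=1+1=2
L[7]='C': occ=0, LF[7]=C('C')+0=9+0=9
L[8]='1': occ=0, LF[8]=C('1')+0=4+0=4
L[9]='0': occ=2, LF[9]=C('0')+2=1+2=3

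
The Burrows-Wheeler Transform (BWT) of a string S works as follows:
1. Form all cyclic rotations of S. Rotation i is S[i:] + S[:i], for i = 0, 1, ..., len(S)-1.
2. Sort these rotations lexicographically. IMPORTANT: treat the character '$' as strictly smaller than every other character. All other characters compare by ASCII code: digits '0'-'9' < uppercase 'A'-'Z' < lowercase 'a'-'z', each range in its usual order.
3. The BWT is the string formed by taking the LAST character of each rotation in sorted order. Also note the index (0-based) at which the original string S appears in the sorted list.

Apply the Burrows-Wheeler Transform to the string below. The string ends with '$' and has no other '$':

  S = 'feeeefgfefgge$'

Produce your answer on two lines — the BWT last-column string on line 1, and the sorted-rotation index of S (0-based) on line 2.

All 14 rotations (rotation i = S[i:]+S[:i]):
  rot[0] = feeeefgfefgge$
  rot[1] = eeeefgfefgge$f
  rot[2] = eeefgfefgge$fe
  rot[3] = eefgfefgge$fee
  rot[4] = efgfefgge$feee
  rot[5] = fgfefgge$feeee
  rot[6] = gfefgge$feeeef
  rot[7] = fefgge$feeeefg
  rot[8] = efgge$feeeefgf
  rot[9] = fgge$feeeefgfe
  rot[10] = gge$feeeefgfef
  rot[11] = ge$feeeefgfefg
  rot[12] = e$feeeefgfefgg
  rot[13] = $feeeefgfefgge
Sorted (with $ < everything):
  sorted[0] = $feeeefgfefgge  (last char: 'e')
  sorted[1] = e$feeeefgfefgg  (last char: 'g')
  sorted[2] = eeeefgfefgge$f  (last char: 'f')
  sorted[3] = eeefgfefgge$fe  (last char: 'e')
  sorted[4] = eefgfefgge$fee  (last char: 'e')
  sorted[5] = efgfefgge$feee  (last char: 'e')
  sorted[6] = efgge$feeeefgf  (last char: 'f')
  sorted[7] = feeeefgfefgge$  (last char: '$')
  sorted[8] = fefgge$feeeefg  (last char: 'g')
  sorted[9] = fgfefgge$feeee  (last char: 'e')
  sorted[10] = fgge$feeeefgfe  (last char: 'e')
  sorted[11] = ge$feeeefgfefg  (last char: 'g')
  sorted[12] = gfefgge$feeeef  (last char: 'f')
  sorted[13] = gge$feeeefgfef  (last char: 'f')
Last column: egfeeef$geegff
Original string S is at sorted index 7

Answer: egfeeef$geegff
7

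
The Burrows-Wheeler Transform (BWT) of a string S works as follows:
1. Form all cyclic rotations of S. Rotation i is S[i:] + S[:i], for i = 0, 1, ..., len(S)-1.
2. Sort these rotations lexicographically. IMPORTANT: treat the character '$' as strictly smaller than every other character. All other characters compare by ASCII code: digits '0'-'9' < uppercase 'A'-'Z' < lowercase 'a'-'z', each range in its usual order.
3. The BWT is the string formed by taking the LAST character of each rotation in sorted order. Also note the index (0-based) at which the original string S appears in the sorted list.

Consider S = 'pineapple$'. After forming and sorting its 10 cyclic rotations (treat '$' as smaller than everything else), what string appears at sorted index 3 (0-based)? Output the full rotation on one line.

All 10 rotations (rotation i = S[i:]+S[:i]):
  rot[0] = pineapple$
  rot[1] = ineapple$p
  rot[2] = neapple$pi
  rot[3] = eapple$pin
  rot[4] = apple$pine
  rot[5] = pple$pinea
  rot[6] = ple$pineap
  rot[7] = le$pineapp
  rot[8] = e$pineappl
  rot[9] = $pineapple
Sorted (with $ < everything):
  sorted[0] = $pineapple
  sorted[1] = apple$pine
  sorted[2] = e$pineappl
  sorted[3] = eapple$pin
  sorted[4] = ineapple$p
  sorted[5] = le$pineapp
  sorted[6] = neapple$pi
  sorted[7] = pineapple$
  sorted[8] = ple$pineap
  sorted[9] = pple$pinea
sorted[3] = eapple$pin

Answer: eapple$pin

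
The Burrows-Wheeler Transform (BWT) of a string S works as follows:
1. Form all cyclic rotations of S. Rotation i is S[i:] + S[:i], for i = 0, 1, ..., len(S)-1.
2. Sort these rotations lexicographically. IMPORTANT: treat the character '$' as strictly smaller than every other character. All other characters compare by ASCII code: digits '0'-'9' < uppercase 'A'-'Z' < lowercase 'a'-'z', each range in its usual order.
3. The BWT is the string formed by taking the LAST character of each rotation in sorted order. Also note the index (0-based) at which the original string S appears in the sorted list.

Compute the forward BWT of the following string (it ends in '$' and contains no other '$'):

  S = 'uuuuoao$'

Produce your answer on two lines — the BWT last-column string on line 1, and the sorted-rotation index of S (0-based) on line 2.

All 8 rotations (rotation i = S[i:]+S[:i]):
  rot[0] = uuuuoao$
  rot[1] = uuuoao$u
  rot[2] = uuoao$uu
  rot[3] = uoao$uuu
  rot[4] = oao$uuuu
  rot[5] = ao$uuuuo
  rot[6] = o$uuuuoa
  rot[7] = $uuuuoao
Sorted (with $ < everything):
  sorted[0] = $uuuuoao  (last char: 'o')
  sorted[1] = ao$uuuuo  (last char: 'o')
  sorted[2] = o$uuuuoa  (last char: 'a')
  sorted[3] = oao$uuuu  (last char: 'u')
  sorted[4] = uoao$uuu  (last char: 'u')
  sorted[5] = uuoao$uu  (last char: 'u')
  sorted[6] = uuuoao$u  (last char: 'u')
  sorted[7] = uuuuoao$  (last char: '$')
Last column: ooauuuu$
Original string S is at sorted index 7

Answer: ooauuuu$
7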